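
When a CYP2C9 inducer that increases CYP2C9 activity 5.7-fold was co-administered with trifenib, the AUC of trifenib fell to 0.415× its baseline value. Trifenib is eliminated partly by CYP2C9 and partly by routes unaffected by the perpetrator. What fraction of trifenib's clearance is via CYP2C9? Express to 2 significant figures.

Let fm be the CYP2C9 fraction. New clearance relative to baseline = fm × 5.7 + (1 − fm).
AUC ratio = 1 / (new CL fraction), so new CL fraction = 1 / 0.415 = 2.41.
fm × 5.7 + 1 − fm = 2.41  ⇒  fm × (5.7 − 1) = 1.41  ⇒  fm = 0.30.

0.30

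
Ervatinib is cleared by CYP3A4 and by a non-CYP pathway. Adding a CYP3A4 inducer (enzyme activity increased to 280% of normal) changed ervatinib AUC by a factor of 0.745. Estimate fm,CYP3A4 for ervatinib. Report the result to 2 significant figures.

CL'/CL = 1 / 0.745 = 1.342
2.8·fm + (1 − fm) = 1.342
fm = (1.342 − 1) / (2.8 − 1) = 0.19

0.19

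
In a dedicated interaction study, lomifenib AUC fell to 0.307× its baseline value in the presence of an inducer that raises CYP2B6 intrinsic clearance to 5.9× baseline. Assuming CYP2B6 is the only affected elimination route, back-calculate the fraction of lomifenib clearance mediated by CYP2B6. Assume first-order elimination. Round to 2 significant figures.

0.46

CL'/CL = 1 / 0.307 = 3.257
5.9·fm + (1 − fm) = 3.257
fm = (3.257 − 1) / (5.9 − 1) = 0.46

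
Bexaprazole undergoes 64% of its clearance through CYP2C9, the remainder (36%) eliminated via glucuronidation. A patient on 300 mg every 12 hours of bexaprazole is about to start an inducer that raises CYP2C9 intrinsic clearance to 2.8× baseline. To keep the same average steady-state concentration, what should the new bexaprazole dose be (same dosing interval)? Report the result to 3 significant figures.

646 mg

The CYP2C9 pathway (64% of clearance) increases to 2.8× activity: 0.64 × 2.8 = 1.792.
Non-CYP routes (36%) are unchanged.
New clearance relative to baseline: 1.792 + 0.36 = 2.152.
Exposure is unchanged when dose changes in proportion to clearance. New dose = 300 mg × 2.152 = 646 mg.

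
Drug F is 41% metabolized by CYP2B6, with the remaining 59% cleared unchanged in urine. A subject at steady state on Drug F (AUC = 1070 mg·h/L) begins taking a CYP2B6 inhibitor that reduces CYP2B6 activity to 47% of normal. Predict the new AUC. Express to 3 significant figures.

The CYP2B6 pathway (41% of clearance) falls to 0.47× activity: 0.41 × 0.47 = 0.1927.
The remaining 59% of clearance is unaffected.
New clearance relative to baseline: 0.1927 + 0.59 = 0.7827.
AUC ∝ 1/CL, so new value = 1070 / 0.7827 = 1.37 × 10³ mg·h/L.

1.37 × 10³ mg·h/L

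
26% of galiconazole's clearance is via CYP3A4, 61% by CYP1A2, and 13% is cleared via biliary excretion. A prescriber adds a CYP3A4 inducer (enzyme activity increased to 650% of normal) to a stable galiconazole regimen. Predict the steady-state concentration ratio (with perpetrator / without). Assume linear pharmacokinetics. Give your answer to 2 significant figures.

CYP3A4: 0.26 × 6.5 = 1.69
CYP1A2: 0.61 (unchanged)
Other: 0.13 (unchanged)
CL_new/CL_old = 1.69 + 0.61 + 0.13 = 2.43.
Steady-state concentration is inversely proportional to clearance, so the fold-change is 1 / 2.43 = 0.41.

0.41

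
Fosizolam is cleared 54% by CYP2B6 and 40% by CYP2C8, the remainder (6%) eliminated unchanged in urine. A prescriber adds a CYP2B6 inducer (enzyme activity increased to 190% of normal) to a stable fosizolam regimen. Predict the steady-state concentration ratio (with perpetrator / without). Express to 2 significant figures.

The CYP2B6 pathway (54% of clearance) rises to 1.9× activity: 0.54 × 1.9 = 1.026.
CYP2C8 (40%) and the residual 6% are unaffected.
Relative clearance = 1.026 + 0.4 + 0.06 = 1.486.
Since steady-state concentration ∝ 1/CL, the ratio is 1 / 1.486 = 0.67.

0.67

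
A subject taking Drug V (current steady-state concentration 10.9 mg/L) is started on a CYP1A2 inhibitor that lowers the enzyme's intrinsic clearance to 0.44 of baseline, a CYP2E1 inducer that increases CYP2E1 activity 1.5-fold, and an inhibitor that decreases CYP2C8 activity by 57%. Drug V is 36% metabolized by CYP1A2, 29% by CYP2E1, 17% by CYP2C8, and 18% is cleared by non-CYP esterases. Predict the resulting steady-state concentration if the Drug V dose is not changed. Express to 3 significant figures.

CYP1A2: 0.36 × 0.44 = 0.1584
CYP2E1: 0.29 × 1.5 = 0.435
CYP2C8: 0.17 × 0.43 = 0.0731
Other: 0.18 (unchanged)
CL_new/CL_old = 0.1584 + 0.435 + 0.0731 + 0.18 = 0.8465.
New steady-state concentration = 10.9 / 0.8465 = 12.9 mg/L (concentration scales inversely with clearance).

12.9 mg/L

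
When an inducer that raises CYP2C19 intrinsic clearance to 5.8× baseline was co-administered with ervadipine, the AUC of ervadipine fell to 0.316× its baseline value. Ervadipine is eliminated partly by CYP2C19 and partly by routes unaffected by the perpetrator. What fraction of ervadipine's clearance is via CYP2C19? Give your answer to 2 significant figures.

Write x for the fraction cleared via CYP2C19. The observed AUC change means clearance rose to 1/0.316 = 3.165 of baseline.
Setting x·5.8 + (1 − x) = 3.165 and solving: x = (3.165 − 1)/(5.8 − 1) = 0.45.

0.45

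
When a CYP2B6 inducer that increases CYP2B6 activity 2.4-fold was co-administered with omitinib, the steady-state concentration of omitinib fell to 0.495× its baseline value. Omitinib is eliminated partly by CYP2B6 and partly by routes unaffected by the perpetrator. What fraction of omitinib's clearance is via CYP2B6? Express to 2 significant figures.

Call the CYP2B6 fraction fm. After the interaction, CL_new/CL_old = fm × 2.4 + (1 − fm).
Steady-state concentration ratio = 1 / (new CL fraction), so new CL fraction = 1 / 0.495 = 2.02.
fm × 2.4 + 1 − fm = 2.02  ⇒  fm × (2.4 − 1) = 1.02  ⇒  fm = 0.73.

0.73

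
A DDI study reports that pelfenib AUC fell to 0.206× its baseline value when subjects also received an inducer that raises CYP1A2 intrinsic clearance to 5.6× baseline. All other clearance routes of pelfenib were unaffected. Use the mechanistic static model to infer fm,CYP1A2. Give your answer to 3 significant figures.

0.838

CL'/CL = 1 / 0.206 = 4.854
5.6·fm + (1 − fm) = 4.854
fm = (4.854 − 1) / (5.6 − 1) = 0.838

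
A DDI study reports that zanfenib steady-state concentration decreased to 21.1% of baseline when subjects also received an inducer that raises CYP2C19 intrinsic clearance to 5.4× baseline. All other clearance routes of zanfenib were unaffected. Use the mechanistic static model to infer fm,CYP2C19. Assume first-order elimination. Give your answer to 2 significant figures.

0.85

CL'/CL = 1 / 0.211 = 4.739
5.4·fm + (1 − fm) = 4.739
fm = (4.739 − 1) / (5.4 − 1) = 0.85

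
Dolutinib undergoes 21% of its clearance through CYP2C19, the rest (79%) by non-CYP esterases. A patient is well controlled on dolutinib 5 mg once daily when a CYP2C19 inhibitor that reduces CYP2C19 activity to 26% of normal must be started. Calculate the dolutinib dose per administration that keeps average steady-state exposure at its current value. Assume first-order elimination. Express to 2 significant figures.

4.2 mg

The CYP2C19 pathway (21% of clearance) falls to 0.26× activity: 0.21 × 0.26 = 0.0546.
Non-CYP routes (79%) are unchanged.
Relative clearance = 0.0546 + 0.79 = 0.8446.
Exposure is unchanged when dose changes in proportion to clearance. New dose = 5 mg × 0.8446 = 4.2 mg.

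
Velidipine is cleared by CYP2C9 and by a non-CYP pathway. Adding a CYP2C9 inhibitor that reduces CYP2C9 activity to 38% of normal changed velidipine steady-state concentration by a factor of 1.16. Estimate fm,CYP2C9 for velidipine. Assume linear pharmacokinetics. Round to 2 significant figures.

0.22

Let x = fm,CYP2C9. Because steady-state concentration ∝ 1/CL, relative clearance fell to 1/1.16 = 0.8621.
Setting x·0.38 + (1 − x) = 0.8621 and solving: x = (0.8621 − 1)/(0.38 − 1) = 0.22.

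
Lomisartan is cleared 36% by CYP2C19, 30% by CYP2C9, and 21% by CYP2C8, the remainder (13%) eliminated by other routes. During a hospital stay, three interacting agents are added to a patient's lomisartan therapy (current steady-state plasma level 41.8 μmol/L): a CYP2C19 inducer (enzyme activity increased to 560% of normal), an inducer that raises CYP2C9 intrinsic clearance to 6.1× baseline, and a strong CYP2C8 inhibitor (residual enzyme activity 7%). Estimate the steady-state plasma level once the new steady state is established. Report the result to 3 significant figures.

The CYP2C19 pathway (36% of clearance) rises to 5.6× activity: 0.36 × 5.6 = 2.016.
The CYP2C9 pathway (30% of clearance) increases to 6.1× activity: 0.3 × 6.1 = 1.83.
The CYP2C8 pathway (21% of clearance) is reduced to 0.07× activity: 0.21 × 0.07 = 0.0147.
Non-CYP routes (13%) are unchanged.
Relative clearance = 2.016 + 1.83 + 0.0147 + 0.13 = 3.9907.
Dividing the baseline by the relative clearance: 41.8 / 3.9907 = 10.5 μmol/L.

10.5 μmol/L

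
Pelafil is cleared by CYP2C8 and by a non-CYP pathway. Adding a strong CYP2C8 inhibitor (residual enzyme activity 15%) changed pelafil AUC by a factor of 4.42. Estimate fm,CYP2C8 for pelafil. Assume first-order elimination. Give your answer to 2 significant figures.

CL'/CL = 1 / 4.42 = 0.2262
0.15·fm + (1 − fm) = 0.2262
fm = (0.2262 − 1) / (0.15 − 1) = 0.91

0.91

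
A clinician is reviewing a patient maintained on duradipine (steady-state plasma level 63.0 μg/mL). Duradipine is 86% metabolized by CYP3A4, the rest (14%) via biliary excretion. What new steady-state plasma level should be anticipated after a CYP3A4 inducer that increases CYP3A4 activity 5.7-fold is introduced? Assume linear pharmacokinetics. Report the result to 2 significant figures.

The CYP3A4 pathway (86% of clearance) rises to 5.7× activity: 0.86 × 5.7 = 4.902.
Non-CYP routes (14%) are unchanged.
CL_new/CL_old = 4.902 + 0.14 = 5.042.
New steady-state plasma level = baseline ÷ relative clearance = 63.0 / 5.042 = 12 μg/mL.

12 μg/mL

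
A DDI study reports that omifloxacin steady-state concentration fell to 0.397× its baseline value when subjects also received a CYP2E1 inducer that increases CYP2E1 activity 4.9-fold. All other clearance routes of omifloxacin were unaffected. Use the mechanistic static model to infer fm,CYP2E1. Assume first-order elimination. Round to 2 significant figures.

0.39

Write x for the fraction cleared via CYP2E1. The observed steady-state concentration change means clearance rose to 1/0.397 = 2.519 of baseline.
Setting x·4.9 + (1 − x) = 2.519 and solving: x = (2.519 − 1)/(4.9 − 1) = 0.39.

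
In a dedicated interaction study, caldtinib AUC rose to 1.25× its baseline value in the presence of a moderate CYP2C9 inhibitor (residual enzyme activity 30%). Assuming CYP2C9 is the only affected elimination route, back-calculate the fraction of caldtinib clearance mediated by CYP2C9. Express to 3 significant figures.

Let x = fm,CYP2C9. Because AUC ∝ 1/CL, relative clearance fell to 1/1.25 = 0.8.
Setting x·0.3 + (1 − x) = 0.8 and solving: x = (0.8 − 1)/(0.3 − 1) = 0.286.

0.286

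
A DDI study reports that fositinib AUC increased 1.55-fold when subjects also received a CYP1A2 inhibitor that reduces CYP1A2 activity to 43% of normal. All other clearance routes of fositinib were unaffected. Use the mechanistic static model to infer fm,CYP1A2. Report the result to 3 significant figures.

CL'/CL = 1 / 1.55 = 0.6452
0.43·fm + (1 − fm) = 0.6452
fm = (0.6452 − 1) / (0.43 − 1) = 0.623

0.623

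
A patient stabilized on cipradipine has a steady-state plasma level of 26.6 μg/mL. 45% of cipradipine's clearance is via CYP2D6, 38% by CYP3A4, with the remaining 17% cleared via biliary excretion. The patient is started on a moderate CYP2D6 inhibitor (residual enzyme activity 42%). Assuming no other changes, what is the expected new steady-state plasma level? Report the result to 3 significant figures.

36.0 μg/mL

CYP2D6: 0.45 × 0.42 = 0.189
CYP3A4: 0.38 (unchanged)
Other: 0.17 (unchanged)
CL_new/CL_old = 0.189 + 0.38 + 0.17 = 0.739.
Steady-state plasma level ∝ 1/CL, so new value = 26.6 / 0.739 = 36.0 μg/mL.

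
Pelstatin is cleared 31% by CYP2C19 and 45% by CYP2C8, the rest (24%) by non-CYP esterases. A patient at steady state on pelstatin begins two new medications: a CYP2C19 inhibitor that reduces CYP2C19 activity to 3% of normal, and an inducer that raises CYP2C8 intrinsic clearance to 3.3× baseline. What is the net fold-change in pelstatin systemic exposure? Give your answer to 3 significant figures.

0.577

The CYP2C19 pathway (31% of clearance) drops to 0.03× activity: 0.31 × 0.03 = 0.0093.
The CYP2C8 pathway (45% of clearance) increases to 3.3× activity: 0.45 × 3.3 = 1.485.
Non-CYP routes (24%) are unchanged.
New clearance relative to baseline: 0.0093 + 1.485 + 0.24 = 1.7343.
Net systemic exposure ratio = 1 / 1.7343 = 0.577.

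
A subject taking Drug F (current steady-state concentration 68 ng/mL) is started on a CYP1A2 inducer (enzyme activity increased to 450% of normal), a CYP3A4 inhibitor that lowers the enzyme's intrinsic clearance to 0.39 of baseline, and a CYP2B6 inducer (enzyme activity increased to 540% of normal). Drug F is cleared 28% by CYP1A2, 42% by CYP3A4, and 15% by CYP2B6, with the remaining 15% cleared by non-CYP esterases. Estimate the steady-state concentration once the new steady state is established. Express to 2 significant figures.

The CYP1A2 pathway (28% of clearance) rises to 4.5× activity: 0.28 × 4.5 = 1.26.
The CYP3A4 pathway (42% of clearance) drops to 0.39× activity: 0.42 × 0.39 = 0.1638.
The CYP2B6 pathway (15% of clearance) is boosted to 5.4× activity: 0.15 × 5.4 = 0.81.
The remaining 15% of clearance is unaffected.
New clearance relative to baseline: 1.26 + 0.1638 + 0.81 + 0.15 = 2.3838.
Steady-state concentration ∝ 1/CL: new value = 68 / 2.3838 = 29 ng/mL.

29 ng/mL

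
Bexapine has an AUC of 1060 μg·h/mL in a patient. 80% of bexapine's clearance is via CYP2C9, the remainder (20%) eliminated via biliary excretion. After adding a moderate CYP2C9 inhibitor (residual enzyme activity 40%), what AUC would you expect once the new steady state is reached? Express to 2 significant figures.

2.0 × 10³ μg·h/mL

The CYP2C9 pathway (80% of clearance) is reduced to 0.4× activity: 0.8 × 0.4 = 0.32.
The remaining 20% of clearance is unaffected.
New clearance relative to baseline: 0.32 + 0.2 = 0.52.
With dosing unchanged, AUC scales as 1/CL: 1060 / 0.52 = 2.0 × 10³ μg·h/mL.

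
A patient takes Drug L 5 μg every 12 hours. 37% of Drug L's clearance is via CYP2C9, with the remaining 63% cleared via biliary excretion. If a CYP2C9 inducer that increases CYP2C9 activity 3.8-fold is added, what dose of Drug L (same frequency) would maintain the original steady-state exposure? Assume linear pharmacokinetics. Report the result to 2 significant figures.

10 μg

The CYP2C9 pathway (37% of clearance) increases to 3.8× activity: 0.37 × 3.8 = 1.406.
The remaining 63% of clearance is unaffected.
New clearance relative to baseline: 1.406 + 0.63 = 2.036.
Exposure is unchanged when dose changes in proportion to clearance. New dose = 5 μg × 2.036 = 10 μg.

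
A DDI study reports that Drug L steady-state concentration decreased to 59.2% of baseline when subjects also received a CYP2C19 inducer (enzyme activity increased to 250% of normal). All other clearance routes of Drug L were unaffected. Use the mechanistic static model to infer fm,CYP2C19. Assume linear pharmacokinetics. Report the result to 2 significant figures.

0.46

CL'/CL = 1 / 0.592 = 1.689
2.5·fm + (1 − fm) = 1.689
fm = (1.689 − 1) / (2.5 − 1) = 0.46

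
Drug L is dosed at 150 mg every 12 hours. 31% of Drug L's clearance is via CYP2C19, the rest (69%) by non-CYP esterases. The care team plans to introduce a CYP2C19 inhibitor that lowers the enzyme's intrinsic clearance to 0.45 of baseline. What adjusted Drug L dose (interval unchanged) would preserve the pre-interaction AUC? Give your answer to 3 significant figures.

The CYP2C19 pathway (31% of clearance) is reduced to 0.45× activity: 0.31 × 0.45 = 0.1395.
Non-CYP routes (69%) are unchanged.
New clearance relative to baseline: 0.1395 + 0.69 = 0.8295.
Css,avg = (dose rate)/CL, so holding Css fixed requires dose ∝ CL: 150 × 0.8295 = 124 mg.

124 mg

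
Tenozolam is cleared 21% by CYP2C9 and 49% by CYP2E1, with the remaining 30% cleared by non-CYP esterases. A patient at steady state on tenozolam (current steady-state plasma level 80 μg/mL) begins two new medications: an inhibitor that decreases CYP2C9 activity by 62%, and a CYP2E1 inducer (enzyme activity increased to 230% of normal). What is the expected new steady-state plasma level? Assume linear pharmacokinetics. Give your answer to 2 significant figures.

53 μg/mL

CYP2C9: 0.21 × 0.38 = 0.0798
CYP2E1: 0.49 × 2.3 = 1.127
Other: 0.3 (unchanged)
Relative clearance = 0.0798 + 1.127 + 0.3 = 1.5068.
New steady-state plasma level = 80 / 1.5068 = 53 μg/mL (concentration scales inversely with clearance).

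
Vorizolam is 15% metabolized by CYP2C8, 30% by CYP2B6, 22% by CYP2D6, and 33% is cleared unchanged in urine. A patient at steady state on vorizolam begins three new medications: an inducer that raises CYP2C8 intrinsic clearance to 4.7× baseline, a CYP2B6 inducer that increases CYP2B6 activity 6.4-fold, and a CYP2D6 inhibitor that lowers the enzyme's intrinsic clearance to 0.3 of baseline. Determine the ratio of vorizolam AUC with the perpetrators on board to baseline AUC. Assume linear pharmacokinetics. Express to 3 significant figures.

0.331

The CYP2C8 pathway (15% of clearance) rises to 4.7× activity: 0.15 × 4.7 = 0.705.
The CYP2B6 pathway (30% of clearance) rises to 6.4× activity: 0.3 × 6.4 = 1.92.
The CYP2D6 pathway (22% of clearance) falls to 0.3× activity: 0.22 × 0.3 = 0.066.
Non-CYP routes (33%) are unchanged.
Relative clearance = 0.705 + 1.92 + 0.066 + 0.33 = 3.021.
AUC ∝ 1/CL: fold-change = 1 / 3.021 = 0.331.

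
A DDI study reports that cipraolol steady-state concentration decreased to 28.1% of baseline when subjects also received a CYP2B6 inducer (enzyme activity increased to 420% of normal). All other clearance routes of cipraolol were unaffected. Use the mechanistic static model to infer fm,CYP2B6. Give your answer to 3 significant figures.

Let x = fm,CYP2B6. Because steady-state concentration ∝ 1/CL, relative clearance rose to 1/0.281 = 3.559.
Setting x·4.2 + (1 − x) = 3.559 and solving: x = (3.559 − 1)/(4.2 − 1) = 0.800.

0.800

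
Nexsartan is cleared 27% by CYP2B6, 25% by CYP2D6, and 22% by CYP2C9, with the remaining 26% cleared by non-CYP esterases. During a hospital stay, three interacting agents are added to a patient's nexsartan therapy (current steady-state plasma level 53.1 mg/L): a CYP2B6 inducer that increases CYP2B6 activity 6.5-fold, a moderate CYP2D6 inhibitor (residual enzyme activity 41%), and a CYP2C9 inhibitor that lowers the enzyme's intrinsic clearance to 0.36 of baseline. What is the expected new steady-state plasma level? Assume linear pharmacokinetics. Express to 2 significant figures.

24 mg/L

The CYP2B6 pathway (27% of clearance) rises to 6.5× activity: 0.27 × 6.5 = 1.755.
The CYP2D6 pathway (25% of clearance) is reduced to 0.41× activity: 0.25 × 0.41 = 0.1025.
The CYP2C9 pathway (22% of clearance) is reduced to 0.36× activity: 0.22 × 0.36 = 0.0792.
The remaining 26% of clearance is unaffected.
New clearance relative to baseline: 1.755 + 0.1025 + 0.0792 + 0.26 = 2.1967.
Dividing the baseline by the relative clearance: 53.1 / 2.1967 = 24 mg/L.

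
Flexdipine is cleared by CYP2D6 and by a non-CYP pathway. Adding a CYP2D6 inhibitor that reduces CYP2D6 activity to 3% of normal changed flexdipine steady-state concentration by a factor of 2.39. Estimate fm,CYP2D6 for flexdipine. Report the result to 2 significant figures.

Let x = fm,CYP2D6. Because steady-state concentration ∝ 1/CL, relative clearance fell to 1/2.39 = 0.4184.
Setting x·0.03 + (1 − x) = 0.4184 and solving: x = (0.4184 − 1)/(0.03 − 1) = 0.60.

0.60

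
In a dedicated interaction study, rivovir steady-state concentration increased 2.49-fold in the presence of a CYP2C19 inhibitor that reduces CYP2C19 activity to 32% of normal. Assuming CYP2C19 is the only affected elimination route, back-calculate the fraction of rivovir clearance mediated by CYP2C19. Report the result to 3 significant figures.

0.880

Write x for the fraction cleared via CYP2C19. The observed steady-state concentration change means clearance fell to 1/2.49 = 0.4016 of baseline.
Only the CYP2C19 route changed, so 0.4016 = x·0.32 + (1 − x), giving x = 0.880.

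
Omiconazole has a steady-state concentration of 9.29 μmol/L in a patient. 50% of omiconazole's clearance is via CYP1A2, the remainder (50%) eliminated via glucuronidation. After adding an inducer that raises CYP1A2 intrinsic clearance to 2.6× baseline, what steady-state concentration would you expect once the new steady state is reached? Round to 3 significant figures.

The CYP1A2 pathway (50% of clearance) rises to 2.6× activity: 0.5 × 2.6 = 1.3.
The remaining 50% of clearance is unaffected.
CL_new/CL_old = 1.3 + 0.5 = 1.8.
New steady-state concentration = baseline ÷ relative clearance = 9.29 / 1.8 = 5.16 μmol/L.

5.16 μmol/L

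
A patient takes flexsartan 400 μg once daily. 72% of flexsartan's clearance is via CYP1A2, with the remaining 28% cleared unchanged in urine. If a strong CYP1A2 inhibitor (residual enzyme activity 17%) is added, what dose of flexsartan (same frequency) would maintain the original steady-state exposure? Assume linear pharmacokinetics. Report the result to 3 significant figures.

161 μg

The CYP1A2 pathway (72% of clearance) is reduced to 0.17× activity: 0.72 × 0.17 = 0.1224.
Non-CYP routes (28%) are unchanged.
New clearance relative to baseline: 0.1224 + 0.28 = 0.4024.
Css,avg = (dose rate)/CL, so holding Css fixed requires dose ∝ CL: 400 × 0.4024 = 161 μg.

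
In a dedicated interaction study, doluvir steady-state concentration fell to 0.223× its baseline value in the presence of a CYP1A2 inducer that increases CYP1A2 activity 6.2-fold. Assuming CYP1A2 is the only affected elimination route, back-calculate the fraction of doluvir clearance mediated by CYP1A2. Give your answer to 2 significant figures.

0.67

Let x = fm,CYP1A2. Because steady-state concentration ∝ 1/CL, relative clearance rose to 1/0.223 = 4.484.
Only the CYP1A2 route changed, so 4.484 = x·6.2 + (1 − x), giving x = 0.67.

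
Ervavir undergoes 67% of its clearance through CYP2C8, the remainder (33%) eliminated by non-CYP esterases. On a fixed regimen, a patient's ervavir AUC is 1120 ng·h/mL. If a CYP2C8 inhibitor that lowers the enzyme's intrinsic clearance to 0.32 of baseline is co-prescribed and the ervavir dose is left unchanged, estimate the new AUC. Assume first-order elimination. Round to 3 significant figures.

The CYP2C8 pathway (67% of clearance) falls to 0.32× activity: 0.67 × 0.32 = 0.2144.
Non-CYP routes (33%) are unchanged.
Relative clearance = 0.2144 + 0.33 = 0.5444.
New AUC = baseline ÷ relative clearance = 1120 / 0.5444 = 2.06 × 10³ ng·h/mL.

2.06 × 10³ ng·h/mL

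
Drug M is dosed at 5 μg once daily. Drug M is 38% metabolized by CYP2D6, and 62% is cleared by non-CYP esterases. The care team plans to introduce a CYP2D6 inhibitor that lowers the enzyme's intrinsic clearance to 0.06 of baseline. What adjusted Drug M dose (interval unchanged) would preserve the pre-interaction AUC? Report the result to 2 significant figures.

3.2 μg

The CYP2D6 pathway (38% of clearance) falls to 0.06× activity: 0.38 × 0.06 = 0.0228.
Non-CYP routes (62%) are unchanged.
New clearance relative to baseline: 0.0228 + 0.62 = 0.6428.
Exposure is unchanged when dose changes in proportion to clearance. New dose = 5 μg × 0.6428 = 3.2 μg.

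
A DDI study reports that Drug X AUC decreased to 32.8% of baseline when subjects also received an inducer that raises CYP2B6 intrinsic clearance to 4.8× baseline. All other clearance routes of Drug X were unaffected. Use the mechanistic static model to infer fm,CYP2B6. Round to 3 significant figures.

0.539

Let x = fm,CYP2B6. Because AUC ∝ 1/CL, relative clearance rose to 1/0.328 = 3.049.
Setting x·4.8 + (1 − x) = 3.049 and solving: x = (3.049 − 1)/(4.8 − 1) = 0.539.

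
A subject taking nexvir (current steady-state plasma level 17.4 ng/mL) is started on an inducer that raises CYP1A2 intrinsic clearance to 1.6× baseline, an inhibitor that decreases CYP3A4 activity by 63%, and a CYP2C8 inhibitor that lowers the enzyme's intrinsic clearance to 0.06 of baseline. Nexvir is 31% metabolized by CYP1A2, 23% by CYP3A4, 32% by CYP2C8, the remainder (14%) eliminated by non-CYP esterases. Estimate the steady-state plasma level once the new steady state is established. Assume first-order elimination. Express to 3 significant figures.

23.5 ng/mL

The CYP1A2 pathway (31% of clearance) rises to 1.6× activity: 0.31 × 1.6 = 0.496.
The CYP3A4 pathway (23% of clearance) falls to 0.37× activity: 0.23 × 0.37 = 0.0851.
The CYP2C8 pathway (32% of clearance) drops to 0.06× activity: 0.32 × 0.06 = 0.0192.
Non-CYP routes (14%) are unchanged.
CL_new/CL_old = 0.496 + 0.0851 + 0.0192 + 0.14 = 0.7403.
Dividing the baseline by the relative clearance: 17.4 / 0.7403 = 23.5 ng/mL.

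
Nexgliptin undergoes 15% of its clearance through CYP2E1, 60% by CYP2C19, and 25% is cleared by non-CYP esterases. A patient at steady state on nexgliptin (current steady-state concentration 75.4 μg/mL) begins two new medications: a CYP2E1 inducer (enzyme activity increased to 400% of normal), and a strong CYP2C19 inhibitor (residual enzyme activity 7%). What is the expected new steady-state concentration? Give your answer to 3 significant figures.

The CYP2E1 pathway (15% of clearance) increases to 4× activity: 0.15 × 4 = 0.6.
The CYP2C19 pathway (60% of clearance) falls to 0.07× activity: 0.6 × 0.07 = 0.042.
Non-CYP routes (25%) are unchanged.
CL_new/CL_old = 0.6 + 0.042 + 0.25 = 0.892.
Steady-state concentration ∝ 1/CL: new value = 75.4 / 0.892 = 84.5 μg/mL.

84.5 μg/mL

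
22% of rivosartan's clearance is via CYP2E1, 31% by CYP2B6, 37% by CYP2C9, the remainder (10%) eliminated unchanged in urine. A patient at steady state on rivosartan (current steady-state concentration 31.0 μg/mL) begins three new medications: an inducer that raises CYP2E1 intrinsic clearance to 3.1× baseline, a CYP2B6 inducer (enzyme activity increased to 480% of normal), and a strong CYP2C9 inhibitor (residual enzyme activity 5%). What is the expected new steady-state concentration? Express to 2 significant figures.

The CYP2E1 pathway (22% of clearance) is boosted to 3.1× activity: 0.22 × 3.1 = 0.682.
The CYP2B6 pathway (31% of clearance) increases to 4.8× activity: 0.31 × 4.8 = 1.488.
The CYP2C9 pathway (37% of clearance) falls to 0.05× activity: 0.37 × 0.05 = 0.0185.
The remaining 10% of clearance is unaffected.
Relative clearance = 0.682 + 1.488 + 0.0185 + 0.1 = 2.2885.
New steady-state concentration = 31.0 / 2.2885 = 14 μg/mL (concentration scales inversely with clearance).

14 μg/mL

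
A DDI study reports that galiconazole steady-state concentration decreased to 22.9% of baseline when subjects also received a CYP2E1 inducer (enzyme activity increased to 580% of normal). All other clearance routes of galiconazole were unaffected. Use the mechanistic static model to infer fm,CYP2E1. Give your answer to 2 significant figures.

CL'/CL = 1 / 0.229 = 4.367
5.8·fm + (1 − fm) = 4.367
fm = (4.367 − 1) / (5.8 − 1) = 0.70

0.70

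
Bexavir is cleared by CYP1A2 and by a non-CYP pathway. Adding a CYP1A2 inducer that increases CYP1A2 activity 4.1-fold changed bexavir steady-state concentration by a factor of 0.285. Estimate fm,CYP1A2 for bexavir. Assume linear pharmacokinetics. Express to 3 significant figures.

CL'/CL = 1 / 0.285 = 3.509
4.1·fm + (1 − fm) = 3.509
fm = (3.509 − 1) / (4.1 − 1) = 0.809

0.809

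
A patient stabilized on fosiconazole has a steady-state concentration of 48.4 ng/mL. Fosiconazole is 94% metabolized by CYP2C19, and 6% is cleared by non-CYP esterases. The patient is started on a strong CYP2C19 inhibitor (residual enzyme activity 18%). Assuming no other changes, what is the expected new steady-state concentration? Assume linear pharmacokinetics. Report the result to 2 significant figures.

The CYP2C19 pathway (94% of clearance) is reduced to 0.18× activity: 0.94 × 0.18 = 0.1692.
Non-CYP routes (6%) are unchanged.
CL_new/CL_old = 0.1692 + 0.06 = 0.2292.
With dosing unchanged, steady-state concentration scales as 1/CL: 48.4 / 0.2292 = 2.1 × 10² ng/mL.

2.1 × 10² ng/mL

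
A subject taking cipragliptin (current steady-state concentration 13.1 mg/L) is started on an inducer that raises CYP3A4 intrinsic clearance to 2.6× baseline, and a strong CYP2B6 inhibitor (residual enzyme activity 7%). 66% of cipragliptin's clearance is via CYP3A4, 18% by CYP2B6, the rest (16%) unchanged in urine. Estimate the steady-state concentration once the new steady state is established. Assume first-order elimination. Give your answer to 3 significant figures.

CYP3A4: 0.66 × 2.6 = 1.716
CYP2B6: 0.18 × 0.07 = 0.0126
Other: 0.16 (unchanged)
New clearance relative to baseline: 1.716 + 0.0126 + 0.16 = 1.8886.
Dividing the baseline by the relative clearance: 13.1 / 1.8886 = 6.94 mg/L.

6.94 mg/L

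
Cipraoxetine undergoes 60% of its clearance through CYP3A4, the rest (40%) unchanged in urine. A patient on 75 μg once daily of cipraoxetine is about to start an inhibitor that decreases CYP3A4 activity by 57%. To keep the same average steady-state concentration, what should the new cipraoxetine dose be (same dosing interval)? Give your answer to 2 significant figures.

49 μg

CYP3A4: 0.6 × 0.43 = 0.258
Other: 0.4 (unchanged)
Relative clearance = 0.258 + 0.4 = 0.658.
To maintain the same steady-state level, dose must scale with clearance: new dose = 75 × 0.658 = 49 μg.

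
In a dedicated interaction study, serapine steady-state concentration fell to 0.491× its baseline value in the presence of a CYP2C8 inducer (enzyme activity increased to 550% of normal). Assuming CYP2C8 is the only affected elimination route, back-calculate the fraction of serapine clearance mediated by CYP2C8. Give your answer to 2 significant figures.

0.23

CL'/CL = 1 / 0.491 = 2.037
5.5·fm + (1 − fm) = 2.037
fm = (2.037 − 1) / (5.5 − 1) = 0.23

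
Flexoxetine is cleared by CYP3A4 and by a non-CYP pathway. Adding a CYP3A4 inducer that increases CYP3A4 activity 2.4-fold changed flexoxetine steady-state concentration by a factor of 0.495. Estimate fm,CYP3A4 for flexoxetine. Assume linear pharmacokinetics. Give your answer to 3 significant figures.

0.729

Let x = fm,CYP3A4. Because steady-state concentration ∝ 1/CL, relative clearance rose to 1/0.495 = 2.02.
Only the CYP3A4 route changed, so 2.02 = x·2.4 + (1 − x), giving x = 0.729.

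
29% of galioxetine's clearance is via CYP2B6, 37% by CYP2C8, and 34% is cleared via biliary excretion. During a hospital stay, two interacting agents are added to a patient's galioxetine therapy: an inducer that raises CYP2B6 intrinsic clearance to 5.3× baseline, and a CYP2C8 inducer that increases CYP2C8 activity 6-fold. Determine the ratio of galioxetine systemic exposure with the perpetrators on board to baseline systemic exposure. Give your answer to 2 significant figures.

0.24

The CYP2B6 pathway (29% of clearance) rises to 5.3× activity: 0.29 × 5.3 = 1.537.
The CYP2C8 pathway (37% of clearance) rises to 6× activity: 0.37 × 6 = 2.22.
The remaining 34% of clearance is unaffected.
CL_new/CL_old = 1.537 + 2.22 + 0.34 = 4.097.
Net systemic exposure ratio = 1 / 4.097 = 0.24.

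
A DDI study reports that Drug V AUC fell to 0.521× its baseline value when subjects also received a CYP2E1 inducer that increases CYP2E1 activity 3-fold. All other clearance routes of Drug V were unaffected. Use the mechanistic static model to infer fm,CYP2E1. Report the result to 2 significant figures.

0.46

CL'/CL = 1 / 0.521 = 1.919
3·fm + (1 − fm) = 1.919
fm = (1.919 − 1) / (3 − 1) = 0.46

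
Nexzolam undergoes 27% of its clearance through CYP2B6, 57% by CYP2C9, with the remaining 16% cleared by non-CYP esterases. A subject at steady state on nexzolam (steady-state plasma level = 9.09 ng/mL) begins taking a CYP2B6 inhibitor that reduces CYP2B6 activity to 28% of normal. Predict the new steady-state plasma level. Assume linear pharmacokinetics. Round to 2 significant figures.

11 ng/mL

The CYP2B6 pathway (27% of clearance) drops to 0.28× activity: 0.27 × 0.28 = 0.0756.
CYP2C9 (57%) and the residual 16% are unaffected.
Relative clearance = 0.0756 + 0.57 + 0.16 = 0.8056.
With dosing unchanged, steady-state plasma level scales as 1/CL: 9.09 / 0.8056 = 11 ng/mL.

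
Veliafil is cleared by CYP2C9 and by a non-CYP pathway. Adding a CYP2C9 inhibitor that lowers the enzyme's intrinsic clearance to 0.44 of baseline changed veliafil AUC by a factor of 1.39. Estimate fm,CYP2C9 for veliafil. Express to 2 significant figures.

Call the CYP2C9 fraction fm. After the interaction, CL_new/CL_old = fm × 0.44 + (1 − fm).
AUC ratio = 1 / (new CL fraction), so new CL fraction = 1 / 1.39 = 0.7194.
fm × 0.44 + 1 − fm = 0.7194  ⇒  fm × (0.44 − 1) = −0.2806  ⇒  fm = 0.50.

0.50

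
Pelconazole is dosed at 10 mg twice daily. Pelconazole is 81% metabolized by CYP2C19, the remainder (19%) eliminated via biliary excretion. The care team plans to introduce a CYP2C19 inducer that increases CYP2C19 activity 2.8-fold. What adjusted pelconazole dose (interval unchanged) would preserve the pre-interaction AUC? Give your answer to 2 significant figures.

25 mg

CYP2C19: 0.81 × 2.8 = 2.268
Other: 0.19 (unchanged)
New clearance relative to baseline: 2.268 + 0.19 = 2.458.
Css,avg = (dose rate)/CL, so holding Css fixed requires dose ∝ CL: 10 × 2.458 = 25 mg.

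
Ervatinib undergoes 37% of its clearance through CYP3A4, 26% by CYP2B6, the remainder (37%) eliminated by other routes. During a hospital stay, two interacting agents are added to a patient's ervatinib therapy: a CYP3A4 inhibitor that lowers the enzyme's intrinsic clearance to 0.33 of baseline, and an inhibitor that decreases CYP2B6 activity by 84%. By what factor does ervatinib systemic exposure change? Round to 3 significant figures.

1.87

The CYP3A4 pathway (37% of clearance) is reduced to 0.33× activity: 0.37 × 0.33 = 0.1221.
The CYP2B6 pathway (26% of clearance) drops to 0.16× activity: 0.26 × 0.16 = 0.0416.
Non-CYP routes (37%) are unchanged.
New clearance relative to baseline: 0.1221 + 0.0416 + 0.37 = 0.5337.
Systemic exposure ∝ 1/CL: fold-change = 1 / 0.5337 = 1.87.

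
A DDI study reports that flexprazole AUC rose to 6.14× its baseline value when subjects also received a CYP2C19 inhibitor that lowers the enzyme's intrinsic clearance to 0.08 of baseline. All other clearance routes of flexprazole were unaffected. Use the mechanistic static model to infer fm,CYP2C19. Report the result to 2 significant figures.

0.91

Let fm be the CYP2C19 fraction. New clearance relative to baseline = fm × 0.08 + (1 − fm).
AUC ratio = 1 / (new CL fraction), so new CL fraction = 1 / 6.14 = 0.1629.
fm × 0.08 + 1 − fm = 0.1629  ⇒  fm × (0.08 − 1) = −0.8371  ⇒  fm = 0.91.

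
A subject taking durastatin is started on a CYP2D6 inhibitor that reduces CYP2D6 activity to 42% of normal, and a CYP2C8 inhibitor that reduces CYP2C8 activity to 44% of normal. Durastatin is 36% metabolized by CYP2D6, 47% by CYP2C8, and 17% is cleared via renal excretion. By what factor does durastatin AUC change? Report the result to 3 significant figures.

1.89

CYP2D6: 0.36 × 0.42 = 0.1512
CYP2C8: 0.47 × 0.44 = 0.2068
Other: 0.17 (unchanged)
Relative clearance = 0.1512 + 0.2068 + 0.17 = 0.528.
Because AUC varies inversely with clearance, the combined effect is 1 / 0.528 = 1.89.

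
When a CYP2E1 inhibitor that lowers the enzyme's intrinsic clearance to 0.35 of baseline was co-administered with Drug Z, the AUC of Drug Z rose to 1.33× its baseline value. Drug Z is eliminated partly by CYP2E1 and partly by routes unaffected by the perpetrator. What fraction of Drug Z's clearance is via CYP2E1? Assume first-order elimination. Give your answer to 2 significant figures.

0.38

CL'/CL = 1 / 1.33 = 0.7519
0.35·fm + (1 − fm) = 0.7519
fm = (0.7519 − 1) / (0.35 − 1) = 0.38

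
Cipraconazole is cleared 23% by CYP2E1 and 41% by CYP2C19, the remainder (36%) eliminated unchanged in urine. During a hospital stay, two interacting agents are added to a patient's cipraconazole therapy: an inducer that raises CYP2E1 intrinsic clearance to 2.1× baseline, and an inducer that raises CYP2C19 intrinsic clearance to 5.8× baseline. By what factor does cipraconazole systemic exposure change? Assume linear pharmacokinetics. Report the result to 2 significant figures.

CYP2E1: 0.23 × 2.1 = 0.483
CYP2C19: 0.41 × 5.8 = 2.378
Other: 0.36 (unchanged)
New clearance relative to baseline: 0.483 + 2.378 + 0.36 = 3.221.
Because systemic exposure varies inversely with clearance, the combined effect is 1 / 3.221 = 0.31.

0.31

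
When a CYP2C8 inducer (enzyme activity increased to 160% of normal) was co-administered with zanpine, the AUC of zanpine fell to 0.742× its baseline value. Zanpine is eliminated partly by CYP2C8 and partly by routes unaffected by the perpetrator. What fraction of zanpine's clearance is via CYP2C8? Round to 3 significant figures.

Write x for the fraction cleared via CYP2C8. The observed AUC change means clearance rose to 1/0.742 = 1.348 of baseline.
Setting x·1.6 + (1 − x) = 1.348 and solving: x = (1.348 − 1)/(1.6 − 1) = 0.580.

0.580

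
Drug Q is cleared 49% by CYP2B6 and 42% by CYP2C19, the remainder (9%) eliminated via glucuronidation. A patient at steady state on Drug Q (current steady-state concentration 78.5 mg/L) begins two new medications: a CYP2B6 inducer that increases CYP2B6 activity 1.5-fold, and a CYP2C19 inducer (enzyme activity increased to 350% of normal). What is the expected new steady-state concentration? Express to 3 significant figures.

The CYP2B6 pathway (49% of clearance) is boosted to 1.5× activity: 0.49 × 1.5 = 0.735.
The CYP2C19 pathway (42% of clearance) increases to 3.5× activity: 0.42 × 3.5 = 1.47.
Non-CYP routes (9%) are unchanged.
New clearance relative to baseline: 0.735 + 1.47 + 0.09 = 2.295.
New steady-state concentration = 78.5 / 2.295 = 34.2 mg/L (concentration scales inversely with clearance).

34.2 mg/L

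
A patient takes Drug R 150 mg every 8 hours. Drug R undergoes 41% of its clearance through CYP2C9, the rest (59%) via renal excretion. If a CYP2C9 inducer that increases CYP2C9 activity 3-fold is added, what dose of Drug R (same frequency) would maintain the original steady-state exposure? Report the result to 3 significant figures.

273 mg

The CYP2C9 pathway (41% of clearance) is boosted to 3× activity: 0.41 × 3 = 1.23.
Non-CYP routes (59%) are unchanged.
New clearance relative to baseline: 1.23 + 0.59 = 1.82.
To maintain the same steady-state level, dose must scale with clearance: new dose = 150 × 1.82 = 273 mg.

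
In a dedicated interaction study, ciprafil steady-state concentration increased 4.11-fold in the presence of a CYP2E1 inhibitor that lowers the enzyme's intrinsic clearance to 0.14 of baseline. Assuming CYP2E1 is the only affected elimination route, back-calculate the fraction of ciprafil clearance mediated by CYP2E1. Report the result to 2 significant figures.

CL'/CL = 1 / 4.11 = 0.2433
0.14·fm + (1 − fm) = 0.2433
fm = (0.2433 − 1) / (0.14 − 1) = 0.88

0.88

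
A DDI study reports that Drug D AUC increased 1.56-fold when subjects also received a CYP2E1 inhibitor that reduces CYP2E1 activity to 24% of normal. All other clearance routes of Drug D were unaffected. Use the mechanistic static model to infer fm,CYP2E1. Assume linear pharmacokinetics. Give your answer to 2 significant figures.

0.47

CL'/CL = 1 / 1.56 = 0.641
0.24·fm + (1 − fm) = 0.641
fm = (0.641 − 1) / (0.24 − 1) = 0.47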